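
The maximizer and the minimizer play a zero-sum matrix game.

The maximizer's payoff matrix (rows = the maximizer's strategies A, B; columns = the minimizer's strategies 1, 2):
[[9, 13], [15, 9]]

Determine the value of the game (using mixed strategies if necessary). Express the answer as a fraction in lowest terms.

Row minima are 9 and 9, so the maximizer's maximin is 9; column maxima are 15 and 13, so the minimizer's minimax is 13. These differ, so the equilibrium is in mixed strategies.
Let the maximizer play A with probability p. The minimizer is indifferent when 9p + 15(1−p) = 13p + 9(1−p), giving p = 3/5.
Let the minimizer play 1 with probability q. The maximizer is indifferent when 9q + 13(1−q) = 15q + 9(1−q), giving q = 2/5.
The value is 9·(2/5) + (13)·(3/5) = 57/5.

57/5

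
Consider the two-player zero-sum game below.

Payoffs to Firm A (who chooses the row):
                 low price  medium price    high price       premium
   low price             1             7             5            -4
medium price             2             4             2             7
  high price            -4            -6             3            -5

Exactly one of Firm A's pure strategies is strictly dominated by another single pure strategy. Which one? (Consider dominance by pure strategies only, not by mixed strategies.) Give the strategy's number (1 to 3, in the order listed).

Compare high price with low price: 1 > -4, 7 > -6, 5 > 3, -4 > -5.
So low price strictly dominates high price for Firm A; high price is strictly dominated.

3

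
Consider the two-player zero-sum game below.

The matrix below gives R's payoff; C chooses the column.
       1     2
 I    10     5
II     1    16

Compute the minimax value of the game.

Row minima are 5 and 1, so R's maximin is 5; column maxima are 10 and 16, so C's minimax is 10. These differ, so the equilibrium is in mixed strategies.
Let R play I with probability p. C is indifferent when 10p + (1−p) = 5p + 16(1−p), giving p = 3/4.
Let C play 1 with probability q. R is indifferent when 10q + 5(1−q) = q + 16(1−q), giving q = 11/20.
The value is 10·(11/20) + (5)·(9/20) = 31/4.

31/4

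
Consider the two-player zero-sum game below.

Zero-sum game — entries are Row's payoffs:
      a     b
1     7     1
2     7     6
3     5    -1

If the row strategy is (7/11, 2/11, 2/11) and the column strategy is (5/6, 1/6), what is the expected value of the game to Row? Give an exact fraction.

191/33

Against (5/6, 1/6), each row's expected payoff is 1: 6; 2: 41/6; 3: 4.
Taking the (7/11, 2/11, 2/11)-weighted average: (7/11)·(6) + (2/11)·(41/6) + (2/11)·(4) = 191/33.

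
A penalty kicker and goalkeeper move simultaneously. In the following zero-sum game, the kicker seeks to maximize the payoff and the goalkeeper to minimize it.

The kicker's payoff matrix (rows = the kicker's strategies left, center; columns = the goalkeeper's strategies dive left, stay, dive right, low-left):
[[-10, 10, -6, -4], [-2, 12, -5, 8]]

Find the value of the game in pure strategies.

Row minima: -10, -5 → the kicker's maximin is -5.
Column maxima: -2, 12, -5, 8 → the goalkeeper's minimax is -5.
They coincide at (center, dive right), so the value is -5.

-5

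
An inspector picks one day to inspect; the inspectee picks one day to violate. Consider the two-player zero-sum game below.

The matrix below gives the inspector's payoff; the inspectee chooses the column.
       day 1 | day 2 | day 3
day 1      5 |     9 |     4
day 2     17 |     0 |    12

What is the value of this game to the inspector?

Column day 1 is strictly dominated by day 3 for the inspectee (it gives the inspector more in every row).
The remaining 2×2 game on (day 1, day 2) × (day 2, day 3) has no saddle point. Let the inspector play day 1 with probability p; indifference gives 9p = 4p + 12(1−p), so p = 12/17.
Similarly the inspectee's optimal q on day 2 is 8/17, and the value is 9·(8/17) + (4)·(9/17) = 108/17.

108/17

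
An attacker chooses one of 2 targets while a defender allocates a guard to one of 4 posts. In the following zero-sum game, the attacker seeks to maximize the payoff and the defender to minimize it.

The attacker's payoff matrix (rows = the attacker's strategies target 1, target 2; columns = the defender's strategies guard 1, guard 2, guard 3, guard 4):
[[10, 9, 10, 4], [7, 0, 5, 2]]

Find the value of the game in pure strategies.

4

Row minima: 4, 0 → the attacker's maximin is 4.
Column maxima: 10, 9, 10, 4 → the defender's minimax is 4.
They coincide at (target 1, guard 4), so the value is 4.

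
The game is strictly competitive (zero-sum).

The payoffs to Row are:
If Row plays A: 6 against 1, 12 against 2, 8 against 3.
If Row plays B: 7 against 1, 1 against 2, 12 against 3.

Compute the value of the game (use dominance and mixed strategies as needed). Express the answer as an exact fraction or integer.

Column 3 is strictly dominated by 1 for Column (it gives Row more in every row).
The remaining 2×2 game on (A, B) × (1, 2) has no saddle point. Let Row play A with probability p; indifference gives 6p + 7(1−p) = 12p + (1−p), so p = 1/2.
Similarly Column's optimal q on 1 is 11/12, and the value is 6·(11/12) + (12)·(1/12) = 13/2.

13/2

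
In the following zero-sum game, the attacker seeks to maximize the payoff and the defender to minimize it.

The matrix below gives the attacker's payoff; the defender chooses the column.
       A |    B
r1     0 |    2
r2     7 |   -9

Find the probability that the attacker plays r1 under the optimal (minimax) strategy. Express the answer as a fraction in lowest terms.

8/9

Row minima are 0 and -9, so the attacker's maximin is 0; column maxima are 7 and 2, so the defender's minimax is 2. These differ, so the equilibrium is in mixed strategies.
Let the attacker play r1 with probability p. The defender is indifferent when 7(1−p) = 2p − 9(1−p), giving p = 8/9.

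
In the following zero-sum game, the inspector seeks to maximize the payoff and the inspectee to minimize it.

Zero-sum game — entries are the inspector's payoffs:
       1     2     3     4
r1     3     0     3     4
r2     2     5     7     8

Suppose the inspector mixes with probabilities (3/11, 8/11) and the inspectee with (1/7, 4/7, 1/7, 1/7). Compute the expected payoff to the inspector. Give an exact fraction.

326/77

Against (1/7, 4/7, 1/7, 1/7), each row's expected payoff is r1: 10/7; r2: 37/7.
Taking the (3/11, 8/11)-weighted average: (3/11)·(10/7) + (8/11)·(37/7) = 326/77.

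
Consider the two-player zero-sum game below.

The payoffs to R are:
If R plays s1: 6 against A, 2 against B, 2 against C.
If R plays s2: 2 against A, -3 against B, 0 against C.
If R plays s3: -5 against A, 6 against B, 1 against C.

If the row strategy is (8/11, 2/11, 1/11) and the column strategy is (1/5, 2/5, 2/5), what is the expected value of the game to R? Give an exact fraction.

Against (1/5, 2/5, 2/5), each row's expected payoff is s1: 14/5; s2: -4/5; s3: 9/5.
Taking the (8/11, 2/11, 1/11)-weighted average: (8/11)·(14/5) + (2/11)·(-4/5) + (1/11)·(9/5) = 113/55.

113/55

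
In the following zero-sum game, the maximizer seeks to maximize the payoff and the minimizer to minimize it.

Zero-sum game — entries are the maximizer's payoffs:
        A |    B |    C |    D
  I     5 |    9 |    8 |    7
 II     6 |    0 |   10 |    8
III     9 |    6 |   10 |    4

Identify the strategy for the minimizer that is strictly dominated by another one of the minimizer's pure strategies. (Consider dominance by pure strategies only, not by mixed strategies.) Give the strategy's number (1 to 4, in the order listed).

The minimizer prefers columns that give the maximizer less. Compare C with A: 5 < 8, 6 < 10, 9 < 10.
So A strictly dominates C for the minimizer; C is strictly dominated.

3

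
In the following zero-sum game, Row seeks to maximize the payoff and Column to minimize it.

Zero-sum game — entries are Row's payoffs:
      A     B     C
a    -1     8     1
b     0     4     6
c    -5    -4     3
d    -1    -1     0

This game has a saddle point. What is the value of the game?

0

Row minima: -1, 0, -5, -1 → Row's maximin is 0.
Column maxima: 0, 8, 6 → Column's minimax is 0.
They coincide at (b, A), so the value is 0.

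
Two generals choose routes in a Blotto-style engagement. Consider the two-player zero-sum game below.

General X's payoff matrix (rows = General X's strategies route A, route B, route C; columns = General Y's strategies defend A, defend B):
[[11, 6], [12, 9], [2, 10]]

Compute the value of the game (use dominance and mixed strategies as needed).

Row route A is strictly dominated by row route B, so General X never plays it.
The remaining 2×2 game on (route B, route C) × (defend A, defend B) has no saddle point. Let General X play route B with probability p; indifference gives 12p + 2(1−p) = 9p + 10(1−p), so p = 8/11.
Similarly General Y's optimal q on defend A is 1/11, and the value is 12·(1/11) + (9)·(10/11) = 102/11.

102/11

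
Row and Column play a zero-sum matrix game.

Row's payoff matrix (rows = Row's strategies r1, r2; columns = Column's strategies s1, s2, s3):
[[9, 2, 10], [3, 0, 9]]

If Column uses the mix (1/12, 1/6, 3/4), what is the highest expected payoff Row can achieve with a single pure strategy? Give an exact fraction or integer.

r1: (9)·(1/12) + (2)·(1/6) + (10)·(3/4) = 103/12.
r2: (3)·(1/12) + (0)·(1/6) + (9)·(3/4) = 7.
The best pure response is r1 with expected payoff 103/12.

103/12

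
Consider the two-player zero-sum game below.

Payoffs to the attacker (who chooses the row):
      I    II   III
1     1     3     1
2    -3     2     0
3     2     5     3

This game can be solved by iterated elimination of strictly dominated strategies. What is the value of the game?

2

Row 1 is strictly dominated by row 3 (2>1, 5>3, 3>1); eliminate 1.
Column III is strictly dominated by I for the defender (-3<0, 2<3); eliminate III.
Column II is strictly dominated by I for the defender (-3<2, 2<5); eliminate II.
Row 2 is strictly dominated by row 3 (2>-3); eliminate 2.
Only (3, I) remains, with payoff 2.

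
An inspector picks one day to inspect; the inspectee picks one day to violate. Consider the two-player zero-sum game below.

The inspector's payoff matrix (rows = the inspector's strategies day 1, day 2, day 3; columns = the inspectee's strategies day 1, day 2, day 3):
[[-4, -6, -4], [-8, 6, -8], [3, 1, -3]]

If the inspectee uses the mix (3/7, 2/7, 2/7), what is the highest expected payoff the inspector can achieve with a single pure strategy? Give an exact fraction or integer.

day 1: (-4)·(3/7) + (-6)·(2/7) + (-4)·(2/7) = -32/7.
day 2: (-8)·(3/7) + (6)·(2/7) + (-8)·(2/7) = -4.
day 3: (3)·(3/7) + (1)·(2/7) + (-3)·(2/7) = 5/7.
The best pure response is day 3 with expected payoff 5/7.

5/7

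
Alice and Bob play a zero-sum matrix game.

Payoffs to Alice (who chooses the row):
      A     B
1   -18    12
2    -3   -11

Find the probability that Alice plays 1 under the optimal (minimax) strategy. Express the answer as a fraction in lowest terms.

4/19

Row minima are -18 and -11, so Alice's maximin is -11; column maxima are -3 and 12, so Bob's minimax is -3. These differ, so the equilibrium is in mixed strategies.
Let Alice play 1 with probability p. Bob is indifferent when −18p − 3(1−p) = 12p − 11(1−p), giving p = 4/19.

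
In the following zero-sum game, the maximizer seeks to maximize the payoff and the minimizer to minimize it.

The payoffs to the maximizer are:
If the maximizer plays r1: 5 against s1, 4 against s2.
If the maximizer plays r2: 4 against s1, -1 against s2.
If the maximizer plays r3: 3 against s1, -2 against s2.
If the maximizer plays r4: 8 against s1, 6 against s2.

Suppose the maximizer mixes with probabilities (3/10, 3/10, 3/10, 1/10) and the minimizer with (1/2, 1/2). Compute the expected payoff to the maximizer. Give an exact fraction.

Against (1/2, 1/2), each row's expected payoff is r1: 9/2; r2: 3/2; r3: 1/2; r4: 7.
Taking the (3/10, 3/10, 3/10, 1/10)-weighted average: (3/10)·(9/2) + (3/10)·(3/2) + (3/10)·(1/2) + (1/10)·(7) = 53/20.

53/20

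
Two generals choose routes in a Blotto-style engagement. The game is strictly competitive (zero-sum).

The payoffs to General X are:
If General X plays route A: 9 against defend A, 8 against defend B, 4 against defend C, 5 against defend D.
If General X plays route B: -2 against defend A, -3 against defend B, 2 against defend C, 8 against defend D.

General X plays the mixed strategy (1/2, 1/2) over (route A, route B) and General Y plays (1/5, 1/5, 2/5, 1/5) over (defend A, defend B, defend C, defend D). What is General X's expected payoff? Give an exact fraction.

Against (1/5, 1/5, 2/5, 1/5), each row's expected payoff is route A: 6; route B: 7/5.
Taking the (1/2, 1/2)-weighted average: (1/2)·(6) + (1/2)·(7/5) = 37/10.

37/10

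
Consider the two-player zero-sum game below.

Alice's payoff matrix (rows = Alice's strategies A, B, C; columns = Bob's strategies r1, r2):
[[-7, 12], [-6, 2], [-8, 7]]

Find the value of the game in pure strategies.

Row minima: -7, -6, -8 → Alice's maximin is -6.
Column maxima: -6, 12 → Bob's minimax is -6.
They coincide at (B, r1), so the value is -6.

-6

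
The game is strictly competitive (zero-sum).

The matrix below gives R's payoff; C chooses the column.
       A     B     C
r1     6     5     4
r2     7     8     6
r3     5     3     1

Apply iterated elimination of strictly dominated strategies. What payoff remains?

6

Row r1 is strictly dominated by row r2 (7>6, 8>5, 6>4); eliminate r1.
Row r3 is strictly dominated by row r2 (7>5, 8>3, 6>1); eliminate r3.
Column B is strictly dominated by A for C (7<8); eliminate B.
Column A is strictly dominated by C for C (6<7); eliminate A.
Only (r2, C) remains, with payoff 6.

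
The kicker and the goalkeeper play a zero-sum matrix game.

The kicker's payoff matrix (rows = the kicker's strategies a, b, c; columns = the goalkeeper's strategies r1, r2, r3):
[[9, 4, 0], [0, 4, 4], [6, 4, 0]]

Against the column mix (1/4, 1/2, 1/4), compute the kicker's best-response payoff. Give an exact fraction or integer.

a: (9)·(1/4) + (4)·(1/2) + (0)·(1/4) = 17/4.
b: (0)·(1/4) + (4)·(1/2) + (4)·(1/4) = 3.
c: (6)·(1/4) + (4)·(1/2) + (0)·(1/4) = 7/2.
The best pure response is a with expected payoff 17/4.

17/4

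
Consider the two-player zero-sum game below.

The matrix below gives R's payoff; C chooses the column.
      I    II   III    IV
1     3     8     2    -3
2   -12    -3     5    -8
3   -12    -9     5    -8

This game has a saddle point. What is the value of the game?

-3

Row minima: -3, -12, -12 → R's maximin is -3.
Column maxima: 3, 8, 5, -3 → C's minimax is -3.
They coincide at (1, IV), so the value is -3.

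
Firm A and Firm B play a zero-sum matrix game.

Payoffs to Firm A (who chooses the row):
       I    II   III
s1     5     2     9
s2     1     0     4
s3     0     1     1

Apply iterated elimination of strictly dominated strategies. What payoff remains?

Column III is strictly dominated by I for Firm B (5<9, 1<4, 0<1); eliminate III.
Row s3 is strictly dominated by row s1 (5>0, 2>1); eliminate s3.
Row s2 is strictly dominated by row s1 (5>1, 2>0); eliminate s2.
Column I is strictly dominated by II for Firm B (2<5); eliminate I.
Only (s1, II) remains, with payoff 2.

2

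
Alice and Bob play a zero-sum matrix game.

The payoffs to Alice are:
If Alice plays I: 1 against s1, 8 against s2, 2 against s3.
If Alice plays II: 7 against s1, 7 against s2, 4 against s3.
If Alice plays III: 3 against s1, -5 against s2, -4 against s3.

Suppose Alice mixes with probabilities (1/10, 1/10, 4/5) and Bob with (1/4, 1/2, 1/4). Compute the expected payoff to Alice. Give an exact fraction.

-11/10

Against (1/4, 1/2, 1/4), each row's expected payoff is I: 19/4; II: 25/4; III: -11/4.
Taking the (1/10, 1/10, 4/5)-weighted average: (1/10)·(19/4) + (1/10)·(25/4) + (4/5)·(-11/4) = -11/10.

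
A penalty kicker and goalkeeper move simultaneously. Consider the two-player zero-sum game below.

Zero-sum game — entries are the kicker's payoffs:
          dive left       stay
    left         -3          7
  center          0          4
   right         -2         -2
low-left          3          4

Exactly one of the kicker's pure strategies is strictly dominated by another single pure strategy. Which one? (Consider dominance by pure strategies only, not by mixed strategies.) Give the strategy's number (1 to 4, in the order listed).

3

Compare right with center: 0 > -2, 4 > -2.
So center strictly dominates right for the kicker; right is strictly dominated.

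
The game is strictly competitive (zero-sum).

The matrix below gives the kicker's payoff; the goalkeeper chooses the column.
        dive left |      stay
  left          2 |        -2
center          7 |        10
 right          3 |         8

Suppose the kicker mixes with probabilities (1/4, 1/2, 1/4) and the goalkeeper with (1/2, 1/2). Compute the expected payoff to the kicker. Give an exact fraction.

45/8

Against (1/2, 1/2), each row's expected payoff is left: 0; center: 17/2; right: 11/2.
Taking the (1/4, 1/2, 1/4)-weighted average: (1/4)·(0) + (1/2)·(17/2) + (1/4)·(11/2) = 45/8.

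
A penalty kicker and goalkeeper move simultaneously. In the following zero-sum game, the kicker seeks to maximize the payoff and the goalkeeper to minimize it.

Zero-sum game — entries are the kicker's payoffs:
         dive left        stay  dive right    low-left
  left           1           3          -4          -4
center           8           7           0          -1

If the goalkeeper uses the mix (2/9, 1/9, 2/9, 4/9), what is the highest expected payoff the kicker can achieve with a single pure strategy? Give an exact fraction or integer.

left: (1)·(2/9) + (3)·(1/9) + (-4)·(2/9) + (-4)·(4/9) = -19/9.
center: (8)·(2/9) + (7)·(1/9) + (0)·(2/9) + (-1)·(4/9) = 19/9.
The best pure response is center with expected payoff 19/9.

19/9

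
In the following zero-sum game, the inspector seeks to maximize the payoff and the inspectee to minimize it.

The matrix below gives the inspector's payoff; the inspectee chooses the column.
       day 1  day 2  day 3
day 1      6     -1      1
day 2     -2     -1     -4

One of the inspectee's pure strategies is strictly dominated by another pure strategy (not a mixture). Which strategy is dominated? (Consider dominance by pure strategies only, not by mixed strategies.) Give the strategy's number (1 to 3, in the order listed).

1

The inspectee prefers columns that give the inspector less. Compare day 1 with day 3: 1 < 6, -4 < -2.
So day 3 strictly dominates day 1 for the inspectee; day 1 is strictly dominated.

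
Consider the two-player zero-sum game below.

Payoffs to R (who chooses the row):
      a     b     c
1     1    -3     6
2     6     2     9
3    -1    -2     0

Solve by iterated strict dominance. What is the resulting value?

2

Row 3 is strictly dominated by row 2 (6>-1, 2>-2, 9>0); eliminate 3.
Column a is strictly dominated by b for C (-3<1, 2<6); eliminate a.
Row 1 is strictly dominated by row 2 (2>-3, 9>6); eliminate 1.
Column c is strictly dominated by b for C (2<9); eliminate c.
Only (2, b) remains, with payoff 2.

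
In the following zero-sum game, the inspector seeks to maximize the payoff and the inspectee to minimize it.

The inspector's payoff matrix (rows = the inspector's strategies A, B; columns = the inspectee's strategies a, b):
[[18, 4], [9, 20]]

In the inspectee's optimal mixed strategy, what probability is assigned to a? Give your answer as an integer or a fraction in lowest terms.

16/25

Row minima are 4 and 9, so the inspector's maximin is 9; column maxima are 18 and 20, so the inspectee's minimax is 18. These differ, so the equilibrium is in mixed strategies.
Let the inspectee play a with probability q. The inspector is indifferent when 18q + 4(1−q) = 9q + 20(1−q), giving q = 16/25.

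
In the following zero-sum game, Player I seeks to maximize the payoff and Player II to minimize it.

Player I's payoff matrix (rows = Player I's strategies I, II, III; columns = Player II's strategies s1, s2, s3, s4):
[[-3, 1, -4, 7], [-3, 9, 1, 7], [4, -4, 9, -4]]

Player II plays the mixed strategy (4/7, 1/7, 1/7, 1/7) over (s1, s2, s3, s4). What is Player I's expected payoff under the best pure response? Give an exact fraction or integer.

I: (-3)·(4/7) + (1)·(1/7) + (-4)·(1/7) + (7)·(1/7) = -8/7.
II: (-3)·(4/7) + (9)·(1/7) + (1)·(1/7) + (7)·(1/7) = 5/7.
III: (4)·(4/7) + (-4)·(1/7) + (9)·(1/7) + (-4)·(1/7) = 17/7.
The best pure response is III with expected payoff 17/7.

17/7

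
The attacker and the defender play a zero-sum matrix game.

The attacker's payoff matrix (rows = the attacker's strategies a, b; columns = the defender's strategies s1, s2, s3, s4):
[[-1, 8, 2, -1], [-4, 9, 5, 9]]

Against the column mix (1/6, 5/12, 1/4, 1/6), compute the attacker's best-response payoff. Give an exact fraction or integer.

35/6

a: (-1)·(1/6) + (8)·(5/12) + (2)·(1/4) + (-1)·(1/6) = 7/2.
b: (-4)·(1/6) + (9)·(5/12) + (5)·(1/4) + (9)·(1/6) = 35/6.
The best pure response is b with expected payoff 35/6.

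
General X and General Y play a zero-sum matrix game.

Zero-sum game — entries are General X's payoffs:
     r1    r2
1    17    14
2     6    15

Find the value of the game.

Row minima are 14 and 6, so General X's maximin is 14; column maxima are 17 and 15, so General Y's minimax is 15. These differ, so the equilibrium is in mixed strategies.
Let General X play 1 with probability p. General Y is indifferent when 17p + 6(1−p) = 14p + 15(1−p), giving p = 3/4.
Let General Y play r1 with probability q. General X is indifferent when 17q + 14(1−q) = 6q + 15(1−q), giving q = 1/12.
The value is 17·(1/12) + (14)·(11/12) = 57/4.

57/4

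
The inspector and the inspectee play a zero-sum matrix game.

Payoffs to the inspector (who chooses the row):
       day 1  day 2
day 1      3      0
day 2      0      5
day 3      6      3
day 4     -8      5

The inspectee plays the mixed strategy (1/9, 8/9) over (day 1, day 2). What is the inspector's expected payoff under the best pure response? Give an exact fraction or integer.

day 1: (3)·(1/9) + (0)·(8/9) = 1/3.
day 2: (0)·(1/9) + (5)·(8/9) = 40/9.
day 3: (6)·(1/9) + (3)·(8/9) = 10/3.
day 4: (-8)·(1/9) + (5)·(8/9) = 32/9.
The best pure response is day 2 with expected payoff 40/9.

40/9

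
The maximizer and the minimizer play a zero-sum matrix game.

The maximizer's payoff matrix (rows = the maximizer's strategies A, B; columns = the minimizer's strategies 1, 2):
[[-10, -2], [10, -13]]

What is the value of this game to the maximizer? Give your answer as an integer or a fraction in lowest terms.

-150/31

Row minima are -10 and -13, so the maximizer's maximin is -10; column maxima are 10 and -2, so the minimizer's minimax is -2. These differ, so the equilibrium is in mixed strategies.
Let the maximizer play A with probability p. The minimizer is indifferent when −10p + 10(1−p) = −2p − 13(1−p), giving p = 23/31.
Let the minimizer play 1 with probability q. The maximizer is indifferent when −10q − 2(1−q) = 10q − 13(1−q), giving q = 11/31.
The value is -10·(11/31) + (-2)·(20/31) = -150/31.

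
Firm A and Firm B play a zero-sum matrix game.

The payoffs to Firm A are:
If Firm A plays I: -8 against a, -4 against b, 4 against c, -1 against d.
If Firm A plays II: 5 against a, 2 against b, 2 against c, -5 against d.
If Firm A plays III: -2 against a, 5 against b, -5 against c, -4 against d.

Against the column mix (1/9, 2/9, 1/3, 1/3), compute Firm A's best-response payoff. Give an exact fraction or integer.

I: (-8)·(1/9) + (-4)·(2/9) + (4)·(1/3) + (-1)·(1/3) = -7/9.
II: (5)·(1/9) + (2)·(2/9) + (2)·(1/3) + (-5)·(1/3) = 0.
III: (-2)·(1/9) + (5)·(2/9) + (-5)·(1/3) + (-4)·(1/3) = -19/9.
The best pure response is II with expected payoff 0.

0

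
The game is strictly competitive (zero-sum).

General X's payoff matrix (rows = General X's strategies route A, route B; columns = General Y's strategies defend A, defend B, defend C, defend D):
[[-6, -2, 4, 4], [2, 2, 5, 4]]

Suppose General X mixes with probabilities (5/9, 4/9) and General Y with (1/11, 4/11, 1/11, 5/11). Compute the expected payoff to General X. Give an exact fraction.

190/99

Against (1/11, 4/11, 1/11, 5/11), each row's expected payoff is route A: 10/11; route B: 35/11.
Taking the (5/9, 4/9)-weighted average: (5/9)·(10/11) + (4/9)·(35/11) = 190/99.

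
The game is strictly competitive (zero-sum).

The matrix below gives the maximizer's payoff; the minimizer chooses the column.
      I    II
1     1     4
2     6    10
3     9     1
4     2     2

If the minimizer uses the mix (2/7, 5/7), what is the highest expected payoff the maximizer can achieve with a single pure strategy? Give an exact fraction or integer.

62/7

1: (1)·(2/7) + (4)·(5/7) = 22/7.
2: (6)·(2/7) + (10)·(5/7) = 62/7.
3: (9)·(2/7) + (1)·(5/7) = 23/7.
4: (2)·(2/7) + (2)·(5/7) = 2.
The best pure response is 2 with expected payoff 62/7.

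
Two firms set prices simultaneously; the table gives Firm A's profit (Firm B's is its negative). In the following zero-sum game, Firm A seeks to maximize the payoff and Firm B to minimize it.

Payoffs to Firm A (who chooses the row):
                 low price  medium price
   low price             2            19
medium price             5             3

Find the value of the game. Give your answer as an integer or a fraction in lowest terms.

89/19

Row minima are 2 and 3, so Firm A's maximin is 3; column maxima are 5 and 19, so Firm B's minimax is 5. These differ, so the equilibrium is in mixed strategies.
Let Firm A play low price with probability p. Firm B is indifferent when 2p + 5(1−p) = 19p + 3(1−p), giving p = 2/19.
Let Firm B play low price with probability q. Firm A is indifferent when 2q + 19(1−q) = 5q + 3(1−q), giving q = 16/19.
The value is 2·(16/19) + (19)·(3/19) = 89/19.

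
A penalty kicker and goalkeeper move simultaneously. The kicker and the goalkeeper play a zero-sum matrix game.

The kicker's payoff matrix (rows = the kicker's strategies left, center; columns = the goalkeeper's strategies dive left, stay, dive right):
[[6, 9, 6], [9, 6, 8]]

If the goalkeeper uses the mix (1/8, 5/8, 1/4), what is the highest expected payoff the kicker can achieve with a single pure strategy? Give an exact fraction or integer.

63/8

left: (6)·(1/8) + (9)·(5/8) + (6)·(1/4) = 63/8.
center: (9)·(1/8) + (6)·(5/8) + (8)·(1/4) = 55/8.
The best pure response is left with expected payoff 63/8.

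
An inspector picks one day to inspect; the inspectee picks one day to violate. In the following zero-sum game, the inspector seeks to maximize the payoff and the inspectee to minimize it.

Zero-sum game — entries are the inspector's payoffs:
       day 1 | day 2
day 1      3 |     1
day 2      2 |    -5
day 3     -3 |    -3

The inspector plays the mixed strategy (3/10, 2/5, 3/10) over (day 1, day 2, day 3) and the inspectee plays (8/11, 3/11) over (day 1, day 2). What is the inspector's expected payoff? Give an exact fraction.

-7/55

Against (8/11, 3/11), each row's expected payoff is day 1: 27/11; day 2: 1/11; day 3: -3.
Taking the (3/10, 2/5, 3/10)-weighted average: (3/10)·(27/11) + (2/5)·(1/11) + (3/10)·(-3) = -7/55.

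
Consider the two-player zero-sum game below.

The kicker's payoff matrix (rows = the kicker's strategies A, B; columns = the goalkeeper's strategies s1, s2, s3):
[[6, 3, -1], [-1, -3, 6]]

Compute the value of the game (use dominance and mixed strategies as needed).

15/13

Column s1 is strictly dominated by s2 for the goalkeeper (it gives the kicker more in every row).
The remaining 2×2 game on (A, B) × (s2, s3) has no saddle point. Let the kicker play A with probability p; indifference gives 3p − 3(1−p) = −p + 6(1−p), so p = 9/13.
Similarly the goalkeeper's optimal q on s2 is 7/13, and the value is 3·(7/13) + (-1)·(6/13) = 15/13.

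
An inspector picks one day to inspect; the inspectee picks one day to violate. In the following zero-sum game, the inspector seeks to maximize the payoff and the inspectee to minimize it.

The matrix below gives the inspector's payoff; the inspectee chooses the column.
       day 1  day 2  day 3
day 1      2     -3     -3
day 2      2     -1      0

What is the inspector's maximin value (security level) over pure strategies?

The worst-case payoff for each row is day 1: -3, day 2: -1.
The best of these is -1.

-1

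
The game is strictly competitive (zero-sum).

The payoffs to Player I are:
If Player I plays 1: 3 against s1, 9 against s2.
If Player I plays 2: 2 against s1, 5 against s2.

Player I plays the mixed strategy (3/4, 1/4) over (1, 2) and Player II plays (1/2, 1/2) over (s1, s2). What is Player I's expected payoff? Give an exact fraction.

43/8

Against (1/2, 1/2), each row's expected payoff is 1: 6; 2: 7/2.
Taking the (3/4, 1/4)-weighted average: (3/4)·(6) + (1/4)·(7/2) = 43/8.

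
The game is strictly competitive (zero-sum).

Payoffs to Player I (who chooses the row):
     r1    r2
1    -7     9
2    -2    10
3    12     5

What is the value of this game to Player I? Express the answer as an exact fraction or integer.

130/19

Row 1 is strictly dominated by row 2, so Player I never plays it.
The remaining 2×2 game on (2, 3) × (r1, r2) has no saddle point. Let Player I play 2 with probability p; indifference gives −2p + 12(1−p) = 10p + 5(1−p), so p = 7/19.
Similarly Player II's optimal q on r1 is 5/19, and the value is -2·(5/19) + (10)·(14/19) = 130/19.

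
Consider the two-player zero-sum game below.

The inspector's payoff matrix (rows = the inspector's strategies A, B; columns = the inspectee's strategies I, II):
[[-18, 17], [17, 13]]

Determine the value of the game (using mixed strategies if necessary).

Row minima are -18 and 13, so the inspector's maximin is 13; column maxima are 17 and 17, so the inspectee's minimax is 17. These differ, so the equilibrium is in mixed strategies.
Let the inspector play A with probability p. The inspectee is indifferent when −18p + 17(1−p) = 17p + 13(1−p), giving p = 4/39.
Let the inspectee play I with probability q. The inspector is indifferent when −18q + 17(1−q) = 17q + 13(1−q), giving q = 4/39.
The value is -18·(4/39) + (17)·(35/39) = 523/39.

523/39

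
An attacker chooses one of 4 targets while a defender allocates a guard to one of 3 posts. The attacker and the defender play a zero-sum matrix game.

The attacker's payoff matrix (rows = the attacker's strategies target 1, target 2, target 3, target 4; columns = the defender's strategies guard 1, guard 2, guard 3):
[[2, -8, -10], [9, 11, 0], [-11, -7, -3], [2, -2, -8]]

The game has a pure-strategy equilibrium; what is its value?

0

Row minima: -10, 0, -11, -8 → the attacker's maximin is 0.
Column maxima: 9, 11, 0 → the defender's minimax is 0.
They coincide at (target 2, guard 3), so the value is 0.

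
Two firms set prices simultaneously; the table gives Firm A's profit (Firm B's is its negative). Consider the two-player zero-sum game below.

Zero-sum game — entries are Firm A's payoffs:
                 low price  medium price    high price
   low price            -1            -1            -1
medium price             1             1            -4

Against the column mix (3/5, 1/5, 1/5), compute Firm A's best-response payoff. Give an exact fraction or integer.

0

low price: (-1)·(3/5) + (-1)·(1/5) + (-1)·(1/5) = -1.
medium price: (1)·(3/5) + (1)·(1/5) + (-4)·(1/5) = 0.
The best pure response is medium price with expected payoff 0.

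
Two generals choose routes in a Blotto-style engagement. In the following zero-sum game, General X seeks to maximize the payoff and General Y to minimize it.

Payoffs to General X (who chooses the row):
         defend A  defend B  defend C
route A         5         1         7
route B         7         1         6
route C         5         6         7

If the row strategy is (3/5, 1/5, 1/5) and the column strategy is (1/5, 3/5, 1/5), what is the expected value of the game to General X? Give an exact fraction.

Against (1/5, 3/5, 1/5), each row's expected payoff is route A: 3; route B: 16/5; route C: 6.
Taking the (3/5, 1/5, 1/5)-weighted average: (3/5)·(3) + (1/5)·(16/5) + (1/5)·(6) = 91/25.

91/25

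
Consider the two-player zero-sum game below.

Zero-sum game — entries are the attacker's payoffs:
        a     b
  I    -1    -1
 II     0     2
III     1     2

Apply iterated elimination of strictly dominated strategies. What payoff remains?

Row I is strictly dominated by row II (0>-1, 2>-1); eliminate I.
Column b is strictly dominated by a for the defender (0<2, 1<2); eliminate b.
Row II is strictly dominated by row III (1>0); eliminate II.
Only (III, a) remains, with payoff 1.

1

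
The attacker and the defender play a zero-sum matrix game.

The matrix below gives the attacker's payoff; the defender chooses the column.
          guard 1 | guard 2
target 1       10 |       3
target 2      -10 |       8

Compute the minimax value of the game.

22/5

Row minima are 3 and -10, so the attacker's maximin is 3; column maxima are 10 and 8, so the defender's minimax is 8. These differ, so the equilibrium is in mixed strategies.
Let the attacker play target 1 with probability p. The defender is indifferent when 10p − 10(1−p) = 3p + 8(1−p), giving p = 18/25.
Let the defender play guard 1 with probability q. The attacker is indifferent when 10q + 3(1−q) = −10q + 8(1−q), giving q = 1/5.
The value is 10·(1/5) + (3)·(4/5) = 22/5.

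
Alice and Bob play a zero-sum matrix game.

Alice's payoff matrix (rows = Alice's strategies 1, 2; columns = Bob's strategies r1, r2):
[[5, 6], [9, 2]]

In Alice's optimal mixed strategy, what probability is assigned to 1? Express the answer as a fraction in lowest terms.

7/8

Row minima are 5 and 2, so Alice's maximin is 5; column maxima are 9 and 6, so Bob's minimax is 6. These differ, so the equilibrium is in mixed strategies.
Let Alice play 1 with probability p. Bob is indifferent when 5p + 9(1−p) = 6p + 2(1−p), giving p = 7/8.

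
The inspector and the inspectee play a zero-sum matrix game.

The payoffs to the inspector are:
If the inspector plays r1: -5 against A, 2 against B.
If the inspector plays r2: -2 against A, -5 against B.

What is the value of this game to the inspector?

Row minima are -5 and -5, so the inspector's maximin is -5; column maxima are -2 and 2, so the inspectee's minimax is -2. These differ, so the equilibrium is in mixed strategies.
Let the inspector play r1 with probability p. The inspectee is indifferent when −5p − 2(1−p) = 2p − 5(1−p), giving p = 3/10.
Let the inspectee play A with probability q. The inspector is indifferent when −5q + 2(1−q) = −2q − 5(1−q), giving q = 7/10.
The value is -5·(7/10) + (2)·(3/10) = -29/10.

-29/10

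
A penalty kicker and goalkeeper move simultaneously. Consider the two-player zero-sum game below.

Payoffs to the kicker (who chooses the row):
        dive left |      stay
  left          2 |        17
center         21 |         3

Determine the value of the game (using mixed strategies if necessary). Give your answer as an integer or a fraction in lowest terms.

117/11

Row minima are 2 and 3, so the kicker's maximin is 3; column maxima are 21 and 17, so the goalkeeper's minimax is 17. These differ, so the equilibrium is in mixed strategies.
Let the kicker play left with probability p. The goalkeeper is indifferent when 2p + 21(1−p) = 17p + 3(1−p), giving p = 6/11.
Let the goalkeeper play dive left with probability q. The kicker is indifferent when 2q + 17(1−q) = 21q + 3(1−q), giving q = 14/33.
The value is 2·(14/33) + (17)·(19/33) = 117/11.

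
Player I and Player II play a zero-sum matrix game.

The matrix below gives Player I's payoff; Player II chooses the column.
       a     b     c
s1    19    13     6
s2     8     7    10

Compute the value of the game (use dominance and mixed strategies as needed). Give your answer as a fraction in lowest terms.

44/5

Column a is strictly dominated by b for Player II (it gives Player I more in every row).
The remaining 2×2 game on (s1, s2) × (b, c) has no saddle point. Let Player I play s1 with probability p; indifference gives 13p + 7(1−p) = 6p + 10(1−p), so p = 3/10.
Similarly Player II's optimal q on b is 2/5, and the value is 13·(2/5) + (6)·(3/5) = 44/5.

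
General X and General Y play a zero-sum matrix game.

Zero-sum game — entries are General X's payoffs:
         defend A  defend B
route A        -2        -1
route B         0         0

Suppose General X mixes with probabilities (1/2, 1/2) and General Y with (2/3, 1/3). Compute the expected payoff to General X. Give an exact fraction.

Against (2/3, 1/3), each row's expected payoff is route A: -5/3; route B: 0.
Taking the (1/2, 1/2)-weighted average: (1/2)·(-5/3) + (1/2)·(0) = -5/6.

-5/6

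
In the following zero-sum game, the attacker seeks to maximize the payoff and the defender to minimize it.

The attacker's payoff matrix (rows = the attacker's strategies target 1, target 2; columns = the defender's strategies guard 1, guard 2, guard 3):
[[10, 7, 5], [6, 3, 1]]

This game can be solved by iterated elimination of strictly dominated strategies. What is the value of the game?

Row target 2 is strictly dominated by row target 1 (10>6, 7>3, 5>1); eliminate target 2.
Column guard 1 is strictly dominated by guard 2 for the defender (7<10); eliminate guard 1.
Column guard 2 is strictly dominated by guard 3 for the defender (5<7); eliminate guard 2.
Only (target 1, guard 3) remains, with payoff 5.

5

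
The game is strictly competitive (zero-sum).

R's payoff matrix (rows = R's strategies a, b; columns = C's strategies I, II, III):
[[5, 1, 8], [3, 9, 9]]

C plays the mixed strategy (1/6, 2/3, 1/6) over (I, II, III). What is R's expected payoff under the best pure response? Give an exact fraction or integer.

8

a: (5)·(1/6) + (1)·(2/3) + (8)·(1/6) = 17/6.
b: (3)·(1/6) + (9)·(2/3) + (9)·(1/6) = 8.
The best pure response is b with expected payoff 8.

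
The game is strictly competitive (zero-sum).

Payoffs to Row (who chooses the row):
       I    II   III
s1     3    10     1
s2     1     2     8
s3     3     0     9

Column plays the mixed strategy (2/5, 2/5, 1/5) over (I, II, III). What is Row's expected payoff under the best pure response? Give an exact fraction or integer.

27/5

s1: (3)·(2/5) + (10)·(2/5) + (1)·(1/5) = 27/5.
s2: (1)·(2/5) + (2)·(2/5) + (8)·(1/5) = 14/5.
s3: (3)·(2/5) + (0)·(2/5) + (9)·(1/5) = 3.
The best pure response is s1 with expected payoff 27/5.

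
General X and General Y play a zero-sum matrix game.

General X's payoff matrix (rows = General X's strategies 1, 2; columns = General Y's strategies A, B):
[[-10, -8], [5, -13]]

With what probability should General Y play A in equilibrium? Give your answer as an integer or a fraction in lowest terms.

Row minima are -10 and -13, so General X's maximin is -10; column maxima are 5 and -8, so General Y's minimax is -8. These differ, so the equilibrium is in mixed strategies.
Let General Y play A with probability q. General X is indifferent when −10q − 8(1−q) = 5q − 13(1−q), giving q = 1/4.

1/4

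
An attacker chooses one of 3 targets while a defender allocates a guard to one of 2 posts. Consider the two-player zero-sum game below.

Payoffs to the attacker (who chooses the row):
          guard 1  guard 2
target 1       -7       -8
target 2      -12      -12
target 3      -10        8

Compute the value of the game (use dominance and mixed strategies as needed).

-136/19

Row target 2 is strictly dominated by row target 1, so the attacker never plays it.
The remaining 2×2 game on (target 1, target 3) × (guard 1, guard 2) has no saddle point. Let the attacker play target 1 with probability p; indifference gives −7p − 10(1−p) = −8p + 8(1−p), so p = 18/19.
Similarly the defender's optimal q on guard 1 is 16/19, and the value is -7·(16/19) + (-8)·(3/19) = -136/19.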